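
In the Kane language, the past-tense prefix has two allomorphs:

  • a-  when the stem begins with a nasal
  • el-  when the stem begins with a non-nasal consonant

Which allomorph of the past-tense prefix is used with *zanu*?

el-

The first consonant of *zanu* is /z/, which is non-nasal, so the prefix is el-.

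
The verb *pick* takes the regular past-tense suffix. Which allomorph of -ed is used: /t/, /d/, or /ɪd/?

The stem *pick* ends in a voiceless consonant other than /t/.
The -ed suffix is realized as /ɪd/ after /t, d/; as /t/ after other voiceless consonants; and as /d/ after other voiced sounds.
So -ed on *pick* is pronounced /t/.

/t/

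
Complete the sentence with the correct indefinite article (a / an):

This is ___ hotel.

The indefinite article is chosen by the initial *sound* of the following word, not its spelling.
*hotel* begins with the sound /h/ (h is pronounced) — a consonant sound.
So the article is *a*: This is a hotel.

a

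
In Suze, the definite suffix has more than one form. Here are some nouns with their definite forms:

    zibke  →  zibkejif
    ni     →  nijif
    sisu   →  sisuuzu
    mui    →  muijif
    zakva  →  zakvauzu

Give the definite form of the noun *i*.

The alternation tracks the last vowel of the stem — -jif when the last vowel of the stem is a front vowel (*zibke*, *ni*, *mui*); -uzu when the last vowel of the stem is a back vowel (*sisu*, *zakva*).
Since the last vowel of *i* is /i/ (a front vowel), it takes -jif, giving *ijif*.

ijif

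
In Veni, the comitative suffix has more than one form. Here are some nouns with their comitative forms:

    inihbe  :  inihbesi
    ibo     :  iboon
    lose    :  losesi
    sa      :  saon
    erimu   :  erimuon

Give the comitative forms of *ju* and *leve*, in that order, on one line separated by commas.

Looking at the last vowel of each stem: -si when the last vowel of the stem is a front vowel (*inihbe*, *lose*); -on when the last vowel of the stem is a back vowel (*ibo*, *sa*, *erimu*).
The last vowel of *ju* is /u/, which is a back vowel, so the suffix is -on, giving *juon*.
*leve*: last vowel = /e/, a front vowel → -si → *levesi*.

juon, levesi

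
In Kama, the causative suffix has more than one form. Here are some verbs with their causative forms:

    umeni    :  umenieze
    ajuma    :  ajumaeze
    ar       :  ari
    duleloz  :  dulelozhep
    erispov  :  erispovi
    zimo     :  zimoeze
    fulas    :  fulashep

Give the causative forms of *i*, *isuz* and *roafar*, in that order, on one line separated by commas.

ieze, isuzhep, roafari

Looking at the final sound of each stem: -hep when the stem ends in a sibilant (*duleloz*, *fulas*); -i when the stem ends in a non-sibilant consonant (*ar*, *erispov*); -eze when the stem ends in a vowel (*umeni*, *ajuma*, *zimo*).
*i* — final sound /i/ (a vowel) → -eze → *ieze*.
*isuz* — final sound /z/ (a sibilant) → -hep → *isuzhep*.
The final sound of *roafar* is /r/, which is a non-sibilant consonant, so the suffix is -i, giving *roafari*.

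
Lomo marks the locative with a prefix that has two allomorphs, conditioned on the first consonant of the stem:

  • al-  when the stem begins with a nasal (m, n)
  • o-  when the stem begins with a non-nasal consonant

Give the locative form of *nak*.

alnak

The first consonant of *nak* is /n/, which is a nasal, so the prefix is al-, giving *alnak*.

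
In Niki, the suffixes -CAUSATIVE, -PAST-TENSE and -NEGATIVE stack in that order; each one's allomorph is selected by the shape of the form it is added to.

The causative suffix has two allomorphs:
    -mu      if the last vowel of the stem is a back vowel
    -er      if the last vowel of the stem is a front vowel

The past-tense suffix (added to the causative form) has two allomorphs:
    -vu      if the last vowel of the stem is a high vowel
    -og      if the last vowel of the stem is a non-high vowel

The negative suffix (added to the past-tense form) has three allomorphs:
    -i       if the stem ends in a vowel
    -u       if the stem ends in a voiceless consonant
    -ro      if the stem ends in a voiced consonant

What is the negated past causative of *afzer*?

afzererogro

*afzer*: last vowel = /e/, a front vowel → -er → *afzerer*.
The last vowel of the causative form *afzerer* is /e/, which is a non-high vowel, so the past-tense suffix is -og, giving *afzererog*.
The past-tense form *afzererog*: final sound = /g/, a voiced consonant → -ro → *afzererogro*.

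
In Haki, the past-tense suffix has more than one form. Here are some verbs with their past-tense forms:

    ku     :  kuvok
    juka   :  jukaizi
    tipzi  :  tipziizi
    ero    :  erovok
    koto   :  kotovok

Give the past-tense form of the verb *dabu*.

dabuvok

The suffix is conditioned by the last vowel: -vok when the last vowel of the stem is a rounded vowel (*ku*, *ero*, *koto*); -izi when the last vowel of the stem is an unrounded vowel (*juka*, *tipzi*).
*dabu* — last vowel /u/ (a rounded vowel) → -vok → *dabuvok*.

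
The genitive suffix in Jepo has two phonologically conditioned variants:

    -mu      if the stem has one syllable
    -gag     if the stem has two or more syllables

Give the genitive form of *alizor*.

*alizor* has 3 syllables, so the suffix is -gag, giving *alizorgag*.

alizorgag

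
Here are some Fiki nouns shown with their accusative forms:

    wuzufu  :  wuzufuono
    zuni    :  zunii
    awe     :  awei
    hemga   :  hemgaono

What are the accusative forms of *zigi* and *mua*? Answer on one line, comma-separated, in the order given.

zigii, muaono

The pattern is front/back vowel harmony: -i when the last vowel of the stem is a front vowel (*zuni*, *awe*); -ono when the last vowel of the stem is a back vowel (*wuzufu*, *hemga*).
The last vowel of *zigi* is /i/, which is a front vowel, so the suffix is -i, giving *zigii*.
The last vowel of *mua* is /a/, which is a back vowel, so the suffix is -ono, giving *muaono*.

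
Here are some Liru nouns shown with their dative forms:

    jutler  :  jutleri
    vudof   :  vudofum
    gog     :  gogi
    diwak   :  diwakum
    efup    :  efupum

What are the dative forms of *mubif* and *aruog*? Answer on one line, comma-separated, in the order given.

mubifum, aruogi

Looking at the final consonant of each stem: -um when the stem ends in a voiceless consonant (*vudof*, *diwak*, *efup*); -i when the stem ends in a voiced consonant (*jutler*, *gog*).
*mubif*: final consonant = /f/, voiceless → -um → *mubifum*.
*aruog*: final consonant = /g/, voiced → -i → *aruogi*.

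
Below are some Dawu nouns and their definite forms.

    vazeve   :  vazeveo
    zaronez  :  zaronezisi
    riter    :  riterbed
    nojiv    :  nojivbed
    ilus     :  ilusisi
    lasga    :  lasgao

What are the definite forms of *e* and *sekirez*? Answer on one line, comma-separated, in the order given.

The suffix is conditioned by the final sound: -isi when the stem ends in a sibilant (*zaronez*, *ilus*); -bed when the stem ends in a non-sibilant consonant (*riter*, *nojiv*); -o when the stem ends in a vowel (*vazeve*, *lasga*).
The final sound of *e* is /e/, which is a vowel, so the suffix is -o, giving *eo*.
*sekirez* — final sound /z/ (a sibilant) → -isi → *sekirezisi*.

eo, sekirezisi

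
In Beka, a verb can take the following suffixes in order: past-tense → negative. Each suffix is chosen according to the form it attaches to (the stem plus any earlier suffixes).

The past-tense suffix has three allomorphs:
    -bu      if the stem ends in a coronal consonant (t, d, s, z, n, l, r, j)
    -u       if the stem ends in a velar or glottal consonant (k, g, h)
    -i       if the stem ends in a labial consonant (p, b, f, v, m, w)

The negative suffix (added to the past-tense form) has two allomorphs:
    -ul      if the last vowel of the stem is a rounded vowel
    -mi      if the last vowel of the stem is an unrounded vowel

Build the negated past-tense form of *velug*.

The final consonant of *velug* is /g/, which is velar/glottal, so the past-tense suffix is -u, giving *velugu*.
The past-tense form *velugu*: last vowel = /u/, a rounded vowel → -ul → *veluguul*.

veluguul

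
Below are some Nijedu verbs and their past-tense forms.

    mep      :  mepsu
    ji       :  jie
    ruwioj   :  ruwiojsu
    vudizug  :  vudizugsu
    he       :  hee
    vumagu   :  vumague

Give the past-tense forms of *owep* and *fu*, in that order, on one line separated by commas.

owepsu, fue

The pattern is consonant vs. vowel: -su when the stem ends in a consonant (*mep*, *ruwioj*, *vudizug*); -e when the stem ends in a vowel (*ji*, *he*, *vumagu*).
The final sound of *owep* is /p/, which is a consonant, so the suffix is -su, giving *owepsu*.
*fu*: final sound = /u/, a vowel → -e → *fue*.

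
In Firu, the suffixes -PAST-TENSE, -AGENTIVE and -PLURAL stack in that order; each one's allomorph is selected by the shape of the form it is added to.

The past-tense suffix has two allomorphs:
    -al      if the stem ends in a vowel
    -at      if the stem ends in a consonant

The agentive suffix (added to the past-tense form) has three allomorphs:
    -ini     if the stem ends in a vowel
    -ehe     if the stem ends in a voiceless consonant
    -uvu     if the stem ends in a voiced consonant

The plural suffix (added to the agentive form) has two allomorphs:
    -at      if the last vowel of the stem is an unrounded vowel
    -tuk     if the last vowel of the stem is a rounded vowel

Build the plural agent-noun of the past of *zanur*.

zanurateheat

*zanur*: final sound = /r/, a consonant → -at → *zanurat*.
Since the final sound of the past-tense form *zanurat* is /t/ (a voiceless consonant), it takes -ehe, giving *zanuratehe*.
The last vowel of the agentive form *zanuratehe* is /e/, which is an unrounded vowel, so the plural suffix is -at, giving *zanurateheat*.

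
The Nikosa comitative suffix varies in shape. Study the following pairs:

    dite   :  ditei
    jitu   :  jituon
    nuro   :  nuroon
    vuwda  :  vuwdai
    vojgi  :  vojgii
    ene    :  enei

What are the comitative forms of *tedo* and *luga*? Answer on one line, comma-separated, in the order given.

The alternation tracks the last vowel of the stem — -on when the last vowel of the stem is a rounded vowel (*jitu*, *nuro*); -i when the last vowel of the stem is an unrounded vowel (*dite*, *vuwda*, *vojgi*, *ene*).
*tedo* — last vowel /o/ (a rounded vowel) → -on → *tedoon*.
The last vowel of *luga* is /a/, which is an unrounded vowel, so the suffix is -i, giving *lugai*.

tedoon, lugai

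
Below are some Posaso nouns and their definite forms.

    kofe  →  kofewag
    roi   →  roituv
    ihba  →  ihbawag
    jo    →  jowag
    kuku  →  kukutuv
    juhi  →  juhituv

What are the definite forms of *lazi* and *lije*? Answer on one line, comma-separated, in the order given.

lazituv, lijewag

The pattern is height harmony: -tuv when the last vowel of the stem is a high vowel (*roi*, *kuku*, *juhi*); -wag when the last vowel of the stem is a non-high vowel (*kofe*, *ihba*, *jo*).
The last vowel of *lazi* is /i/, which is a high vowel, so the suffix is -tuv, giving *lazituv*.
Since the last vowel of *lije* is /e/ (a non-high vowel), it takes -wag, giving *lijewag*.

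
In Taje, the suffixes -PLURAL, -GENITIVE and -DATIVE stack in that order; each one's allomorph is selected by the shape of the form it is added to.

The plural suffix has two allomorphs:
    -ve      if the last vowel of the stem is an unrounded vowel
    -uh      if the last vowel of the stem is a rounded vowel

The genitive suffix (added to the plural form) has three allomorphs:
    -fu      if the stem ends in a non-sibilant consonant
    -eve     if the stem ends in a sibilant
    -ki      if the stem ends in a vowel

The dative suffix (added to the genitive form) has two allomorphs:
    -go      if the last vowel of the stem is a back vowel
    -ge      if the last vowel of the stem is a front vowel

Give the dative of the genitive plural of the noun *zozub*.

*zozub*: last vowel = /u/, a rounded vowel → -uh → *zozubuh*.
Since the final sound of the plural form *zozubuh* is /h/ (a non-sibilant consonant), it takes -fu, giving *zozubuhfu*.
The genitive form *zozubuhfu*: last vowel = /u/, a back vowel → -go → *zozubuhfugo*.

zozubuhfugo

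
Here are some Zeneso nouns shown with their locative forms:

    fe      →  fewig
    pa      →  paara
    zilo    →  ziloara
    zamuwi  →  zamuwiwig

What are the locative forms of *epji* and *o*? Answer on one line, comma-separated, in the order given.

epjiwig, oara

The alternation tracks the last vowel of the stem — -wig when the last vowel of the stem is a front vowel (*fe*, *zamuwi*); -ara when the last vowel of the stem is a back vowel (*pa*, *zilo*).
*epji*: last vowel = /i/, a front vowel → -wig → *epjiwig*.
The last vowel of *o* is /o/, which is a back vowel, so the suffix is -ara, giving *oara*.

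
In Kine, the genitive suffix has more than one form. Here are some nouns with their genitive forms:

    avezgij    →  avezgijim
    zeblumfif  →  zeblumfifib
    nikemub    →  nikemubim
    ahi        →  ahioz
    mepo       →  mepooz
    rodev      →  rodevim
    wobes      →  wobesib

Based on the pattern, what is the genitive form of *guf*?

gufib

The pattern is voicing of the final sound: -ib when the stem ends in a voiceless consonant (*zeblumfif*, *wobes*); -im when the stem ends in a voiced consonant (*avezgij*, *nikemub*, *rodev*); -oz when the stem ends in a vowel (*ahi*, *mepo*).
*guf*: final sound = /f/, a voiceless consonant → -ib → *gufib*.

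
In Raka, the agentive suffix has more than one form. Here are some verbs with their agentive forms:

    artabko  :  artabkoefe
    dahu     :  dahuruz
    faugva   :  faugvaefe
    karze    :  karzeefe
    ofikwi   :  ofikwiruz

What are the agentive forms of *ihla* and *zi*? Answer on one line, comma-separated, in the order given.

ihlaefe, ziruz

The alternation tracks the last vowel of the stem — -ruz when the last vowel of the stem is a high vowel (*dahu*, *ofikwi*); -efe when the last vowel of the stem is a non-high vowel (*artabko*, *faugva*, *karze*).
*ihla*: last vowel = /a/, a non-high vowel → -efe → *ihlaefe*.
Since the last vowel of *zi* is /i/ (a high vowel), it takes -ruz, giving *ziruz*.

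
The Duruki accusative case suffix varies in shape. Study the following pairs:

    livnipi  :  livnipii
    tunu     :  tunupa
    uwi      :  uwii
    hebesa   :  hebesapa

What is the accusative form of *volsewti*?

The pattern is front/back vowel harmony: -i when the last vowel of the stem is a front vowel (*livnipi*, *uwi*); -pa when the last vowel of the stem is a back vowel (*tunu*, *hebesa*).
Since the last vowel of *volsewti* is /i/ (a front vowel), it takes -i, giving *volsewtii*.

volsewtii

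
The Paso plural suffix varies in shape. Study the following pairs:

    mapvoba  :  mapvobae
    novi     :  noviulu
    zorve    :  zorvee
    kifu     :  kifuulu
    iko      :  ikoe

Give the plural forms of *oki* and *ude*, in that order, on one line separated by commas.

okiulu, udee

Looking at the last vowel of each stem: -ulu when the last vowel of the stem is a high vowel (*novi*, *kifu*); -e when the last vowel of the stem is a non-high vowel (*mapvoba*, *zorve*, *iko*).
*oki*: last vowel = /i/, a high vowel → -ulu → *okiulu*.
*ude* — last vowel /e/ (a non-high vowel) → -e → *udee*.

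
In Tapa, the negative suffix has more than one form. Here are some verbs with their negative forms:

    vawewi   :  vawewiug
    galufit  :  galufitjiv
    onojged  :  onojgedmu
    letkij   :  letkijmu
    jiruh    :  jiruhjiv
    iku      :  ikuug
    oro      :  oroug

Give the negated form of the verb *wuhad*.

The pattern is voicing of the final sound: -jiv when the stem ends in a voiceless consonant (*galufit*, *jiruh*); -mu when the stem ends in a voiced consonant (*onojged*, *letkij*); -ug when the stem ends in a vowel (*vawewi*, *iku*, *oro*).
*wuhad*: final sound = /d/, a voiced consonant → -mu → *wuhadmu*.

wuhadmu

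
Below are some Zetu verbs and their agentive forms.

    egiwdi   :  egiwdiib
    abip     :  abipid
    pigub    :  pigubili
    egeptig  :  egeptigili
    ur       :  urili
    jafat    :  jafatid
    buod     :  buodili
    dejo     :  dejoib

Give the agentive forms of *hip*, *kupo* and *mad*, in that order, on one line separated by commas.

hipid, kupoib, madili

The pattern is voicing of the final sound: -id when the stem ends in a voiceless consonant (*abip*, *jafat*); -ili when the stem ends in a voiced consonant (*pigub*, *egeptig*, *ur*, *buod*); -ib when the stem ends in a vowel (*egiwdi*, *dejo*).
The final sound of *hip* is /p/, which is a voiceless consonant, so the suffix is -id, giving *hipid*.
*kupo* — final sound /o/ (a vowel) → -ib → *kupoib*.
*mad*: final sound = /d/, a voiced consonant → -ili → *madili*.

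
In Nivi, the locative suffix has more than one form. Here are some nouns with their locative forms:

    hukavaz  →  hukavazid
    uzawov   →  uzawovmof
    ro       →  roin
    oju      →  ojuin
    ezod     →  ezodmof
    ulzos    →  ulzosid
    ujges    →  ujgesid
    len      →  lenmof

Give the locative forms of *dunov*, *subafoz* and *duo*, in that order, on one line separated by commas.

dunovmof, subafozid, duoin

Looking at the final sound of each stem: -id when the stem ends in a sibilant (*hukavaz*, *ulzos*, *ujges*); -mof when the stem ends in a non-sibilant consonant (*uzawov*, *ezod*, *len*); -in when the stem ends in a vowel (*ro*, *oju*).
*dunov* — final sound /v/ (a non-sibilant consonant) → -mof → *dunovmof*.
*subafoz* — final sound /z/ (a sibilant) → -id → *subafozid*.
*duo*: final sound = /o/, a vowel → -in → *duoin*.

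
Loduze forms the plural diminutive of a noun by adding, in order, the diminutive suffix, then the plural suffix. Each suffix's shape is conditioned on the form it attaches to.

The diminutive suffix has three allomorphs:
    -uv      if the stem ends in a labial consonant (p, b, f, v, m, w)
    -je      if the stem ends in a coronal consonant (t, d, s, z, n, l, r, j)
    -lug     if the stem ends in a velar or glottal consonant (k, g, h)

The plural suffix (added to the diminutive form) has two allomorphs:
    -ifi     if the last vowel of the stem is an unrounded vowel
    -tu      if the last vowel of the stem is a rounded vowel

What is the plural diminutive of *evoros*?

Since the final consonant of *evoros* is /s/ (coronal), it takes -je, giving *evorosje*.
The diminutive form *evorosje*: last vowel = /e/, an unrounded vowel → -ifi → *evorosjeifi*.

evorosjeifi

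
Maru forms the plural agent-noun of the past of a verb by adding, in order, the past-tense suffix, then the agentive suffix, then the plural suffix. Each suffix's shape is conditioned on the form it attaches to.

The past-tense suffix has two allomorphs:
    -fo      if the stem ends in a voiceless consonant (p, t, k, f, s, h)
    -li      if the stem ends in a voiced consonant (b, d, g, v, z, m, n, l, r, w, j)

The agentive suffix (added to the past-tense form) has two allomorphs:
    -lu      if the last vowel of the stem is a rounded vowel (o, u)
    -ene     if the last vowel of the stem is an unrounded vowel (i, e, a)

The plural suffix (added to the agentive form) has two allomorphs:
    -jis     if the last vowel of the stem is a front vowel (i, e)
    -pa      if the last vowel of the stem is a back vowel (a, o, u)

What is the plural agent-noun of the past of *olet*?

*olet*: final consonant = /t/, voiceless → -fo → *oletfo*.
The last vowel of the past-tense form *oletfo* is /o/, which is a rounded vowel, so the agentive suffix is -lu, giving *oletfolu*.
The agentive form *oletfolu*: last vowel = /u/, a back vowel → -pa → *oletfolupa*.

oletfolupa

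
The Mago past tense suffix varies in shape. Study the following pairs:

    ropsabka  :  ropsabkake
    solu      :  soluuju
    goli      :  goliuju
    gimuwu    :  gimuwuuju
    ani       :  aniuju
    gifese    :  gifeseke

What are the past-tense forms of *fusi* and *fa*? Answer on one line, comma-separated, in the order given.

The pattern is height harmony: -uju when the last vowel of the stem is a high vowel (*solu*, *goli*, *gimuwu*, *ani*); -ke when the last vowel of the stem is a non-high vowel (*ropsabka*, *gifese*).
*fusi*: last vowel = /i/, a high vowel → -uju → *fusiuju*.
Since the last vowel of *fa* is /a/ (a non-high vowel), it takes -ke, giving *fake*.

fusiuju, fake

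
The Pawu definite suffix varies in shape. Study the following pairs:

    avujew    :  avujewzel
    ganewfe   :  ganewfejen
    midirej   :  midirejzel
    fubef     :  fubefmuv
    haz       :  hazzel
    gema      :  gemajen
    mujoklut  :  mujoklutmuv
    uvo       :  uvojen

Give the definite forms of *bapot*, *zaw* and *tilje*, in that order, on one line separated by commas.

bapotmuv, zawzel, tiljejen

The alternation tracks the final sound of the stem — -muv when the stem ends in a voiceless consonant (*fubef*, *mujoklut*); -zel when the stem ends in a voiced consonant (*avujew*, *midirej*, *haz*); -jen when the stem ends in a vowel (*ganewfe*, *gema*, *uvo*).
The final sound of *bapot* is /t/, which is a voiceless consonant, so the suffix is -muv, giving *bapotmuv*.
*zaw*: final sound = /w/, a voiced consonant → -zel → *zawzel*.
The final sound of *tilje* is /e/, which is a vowel, so the suffix is -jen, giving *tiljejen*.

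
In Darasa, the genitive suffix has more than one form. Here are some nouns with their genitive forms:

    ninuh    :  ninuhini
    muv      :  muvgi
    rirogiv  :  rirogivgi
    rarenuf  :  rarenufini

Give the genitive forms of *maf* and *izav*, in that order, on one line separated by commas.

mafini, izavgi

The alternation tracks the final consonant of the stem — -ini when the stem ends in a voiceless consonant (*ninuh*, *rarenuf*); -gi when the stem ends in a voiced consonant (*muv*, *rirogiv*).
Since the final consonant of *maf* is /f/ (voiceless), it takes -ini, giving *mafini*.
*izav* — final consonant /v/ (voiced) → -gi → *izavgi*.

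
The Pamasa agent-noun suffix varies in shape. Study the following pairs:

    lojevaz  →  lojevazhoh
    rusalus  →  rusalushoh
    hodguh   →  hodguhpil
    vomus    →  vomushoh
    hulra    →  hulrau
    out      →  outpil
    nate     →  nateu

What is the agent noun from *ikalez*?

ikalezhoh

The alternation tracks the final sound of the stem — -hoh when the stem ends in a sibilant (*lojevaz*, *rusalus*, *vomus*); -pil when the stem ends in a non-sibilant consonant (*hodguh*, *out*); -u when the stem ends in a vowel (*hulra*, *nate*).
Since the final sound of *ikalez* is /z/ (a sibilant), it takes -hoh, giving *ikalezhoh*.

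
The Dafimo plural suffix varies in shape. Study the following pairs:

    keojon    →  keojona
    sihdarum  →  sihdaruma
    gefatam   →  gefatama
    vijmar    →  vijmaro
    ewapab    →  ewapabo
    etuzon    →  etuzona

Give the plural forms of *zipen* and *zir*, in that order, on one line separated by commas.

The pattern is nasality of the final consonant: -a when the stem ends in a nasal (*keojon*, *sihdarum*, *gefatam*, *etuzon*); -o when the stem ends in a non-nasal consonant (*vijmar*, *ewapab*).
*zipen* — final consonant /n/ (a nasal) → -a → *zipena*.
*zir* — final consonant /r/ (non-nasal) → -o → *ziro*.

zipena, ziro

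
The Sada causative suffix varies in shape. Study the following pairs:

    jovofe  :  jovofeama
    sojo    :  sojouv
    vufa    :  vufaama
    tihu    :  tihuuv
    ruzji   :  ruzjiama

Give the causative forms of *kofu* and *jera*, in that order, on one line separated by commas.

kofuuv, jeraama

The alternation tracks the last vowel of the stem — -uv when the last vowel of the stem is a rounded vowel (*sojo*, *tihu*); -ama when the last vowel of the stem is an unrounded vowel (*jovofe*, *vufa*, *ruzji*).
Since the last vowel of *kofu* is /u/ (a rounded vowel), it takes -uv, giving *kofuuv*.
*jera* — last vowel /a/ (an unrounded vowel) → -ama → *jeraama*.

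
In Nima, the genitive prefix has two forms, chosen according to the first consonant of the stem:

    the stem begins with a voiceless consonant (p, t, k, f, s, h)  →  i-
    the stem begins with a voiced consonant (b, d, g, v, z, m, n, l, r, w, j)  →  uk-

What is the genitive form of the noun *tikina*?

*tikina* — first consonant /t/ (voiceless) → i- → *itikina*.

itikina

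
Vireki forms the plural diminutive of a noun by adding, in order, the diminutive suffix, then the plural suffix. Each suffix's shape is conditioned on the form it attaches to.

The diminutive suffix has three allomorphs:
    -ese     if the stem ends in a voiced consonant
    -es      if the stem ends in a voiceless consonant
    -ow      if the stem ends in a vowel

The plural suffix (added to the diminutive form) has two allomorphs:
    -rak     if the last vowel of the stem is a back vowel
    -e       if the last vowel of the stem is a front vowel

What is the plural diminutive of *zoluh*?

zoluhese

*zoluh* — final sound /h/ (a voiceless consonant) → -es → *zoluhes*.
The diminutive form *zoluhes* — last vowel /e/ (a front vowel) → -e → *zoluhese*.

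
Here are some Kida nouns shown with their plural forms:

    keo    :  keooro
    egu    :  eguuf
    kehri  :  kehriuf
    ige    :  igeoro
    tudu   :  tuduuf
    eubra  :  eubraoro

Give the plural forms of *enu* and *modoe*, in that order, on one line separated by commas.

enuuf, modoeoro

Looking at the last vowel of each stem: -uf when the last vowel of the stem is a high vowel (*egu*, *kehri*, *tudu*); -oro when the last vowel of the stem is a non-high vowel (*keo*, *ige*, *eubra*).
*enu*: last vowel = /u/, a high vowel → -uf → *enuuf*.
Since the last vowel of *modoe* is /e/ (a non-high vowel), it takes -oro, giving *modoeoro*.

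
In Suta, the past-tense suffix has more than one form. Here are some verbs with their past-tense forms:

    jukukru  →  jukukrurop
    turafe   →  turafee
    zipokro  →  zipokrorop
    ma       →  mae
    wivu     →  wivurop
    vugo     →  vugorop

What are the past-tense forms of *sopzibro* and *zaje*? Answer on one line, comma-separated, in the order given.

sopzibrorop, zajee

Looking at the last vowel of each stem: -rop when the last vowel of the stem is a rounded vowel (*jukukru*, *zipokro*, *wivu*, *vugo*); -e when the last vowel of the stem is an unrounded vowel (*turafe*, *ma*).
*sopzibro* — last vowel /o/ (a rounded vowel) → -rop → *sopzibrorop*.
*zaje*: last vowel = /e/, an unrounded vowel → -e → *zajee*.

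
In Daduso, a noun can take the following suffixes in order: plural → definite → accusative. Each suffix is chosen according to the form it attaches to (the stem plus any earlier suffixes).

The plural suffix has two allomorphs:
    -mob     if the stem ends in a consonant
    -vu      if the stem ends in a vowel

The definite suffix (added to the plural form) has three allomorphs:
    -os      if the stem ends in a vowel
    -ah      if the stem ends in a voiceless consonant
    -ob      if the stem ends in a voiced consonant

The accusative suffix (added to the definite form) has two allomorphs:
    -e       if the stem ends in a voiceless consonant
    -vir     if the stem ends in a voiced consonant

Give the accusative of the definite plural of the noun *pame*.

Since the final sound of *pame* is /e/ (a vowel), it takes -vu, giving *pamevu*.
Since the final sound of the plural form *pamevu* is /u/ (a vowel), it takes -os, giving *pamevuos*.
The definite form *pamevuos* — final consonant /s/ (voiceless) → -e → *pamevuose*.

pamevuose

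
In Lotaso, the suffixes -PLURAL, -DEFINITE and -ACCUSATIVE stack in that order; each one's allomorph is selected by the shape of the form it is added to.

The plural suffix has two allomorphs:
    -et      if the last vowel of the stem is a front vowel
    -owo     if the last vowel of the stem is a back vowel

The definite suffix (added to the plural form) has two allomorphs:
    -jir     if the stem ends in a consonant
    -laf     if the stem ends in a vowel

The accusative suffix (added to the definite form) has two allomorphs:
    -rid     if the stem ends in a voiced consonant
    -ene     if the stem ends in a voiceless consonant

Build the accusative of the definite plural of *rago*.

ragoowolafene

The last vowel of *rago* is /o/, which is a back vowel, so the plural suffix is -owo, giving *ragoowo*.
Since the final sound of the plural form *ragoowo* is /o/ (a vowel), it takes -laf, giving *ragoowolaf*.
The final consonant of the definite form *ragoowolaf* is /f/, which is voiceless, so the accusative suffix is -ene, giving *ragoowolafene*.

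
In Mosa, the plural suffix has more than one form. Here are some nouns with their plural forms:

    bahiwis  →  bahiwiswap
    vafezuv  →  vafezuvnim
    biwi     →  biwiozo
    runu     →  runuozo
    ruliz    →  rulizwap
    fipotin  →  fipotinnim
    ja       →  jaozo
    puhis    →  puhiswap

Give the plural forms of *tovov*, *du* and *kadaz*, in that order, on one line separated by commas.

The suffix is conditioned by the final sound: -wap when the stem ends in a sibilant (*bahiwis*, *ruliz*, *puhis*); -nim when the stem ends in a non-sibilant consonant (*vafezuv*, *fipotin*); -ozo when the stem ends in a vowel (*biwi*, *runu*, *ja*).
*tovov* — final sound /v/ (a non-sibilant consonant) → -nim → *tovovnim*.
Since the final sound of *du* is /u/ (a vowel), it takes -ozo, giving *duozo*.
Since the final sound of *kadaz* is /z/ (a sibilant), it takes -wap, giving *kadazwap*.

tovovnim, duozo, kadazwap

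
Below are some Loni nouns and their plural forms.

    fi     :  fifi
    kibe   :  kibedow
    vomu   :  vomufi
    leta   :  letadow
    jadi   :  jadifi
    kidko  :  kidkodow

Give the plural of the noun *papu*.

papufi

The pattern is height harmony: -fi when the last vowel of the stem is a high vowel (*fi*, *vomu*, *jadi*); -dow when the last vowel of the stem is a non-high vowel (*kibe*, *leta*, *kidko*).
The last vowel of *papu* is /u/, which is a high vowel, so the suffix is -fi, giving *papufi*.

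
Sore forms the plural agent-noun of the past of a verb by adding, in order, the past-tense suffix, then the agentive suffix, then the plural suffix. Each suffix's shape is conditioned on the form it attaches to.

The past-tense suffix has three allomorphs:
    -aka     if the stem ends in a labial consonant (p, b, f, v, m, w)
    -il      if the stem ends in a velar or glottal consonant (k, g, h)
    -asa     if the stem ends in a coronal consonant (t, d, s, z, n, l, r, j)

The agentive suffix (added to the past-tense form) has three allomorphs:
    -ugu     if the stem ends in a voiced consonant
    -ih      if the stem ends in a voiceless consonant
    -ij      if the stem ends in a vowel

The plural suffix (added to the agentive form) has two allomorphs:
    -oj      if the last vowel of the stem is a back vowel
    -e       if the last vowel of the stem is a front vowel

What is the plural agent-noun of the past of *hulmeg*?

hulmegiluguoj

Since the final consonant of *hulmeg* is /g/ (velar/glottal), it takes -il, giving *hulmegil*.
The past-tense form *hulmegil* — final sound /l/ (a voiced consonant) → -ugu → *hulmegilugu*.
Since the last vowel of the agentive form *hulmegilugu* is /u/ (a back vowel), it takes -oj, giving *hulmegiluguoj*.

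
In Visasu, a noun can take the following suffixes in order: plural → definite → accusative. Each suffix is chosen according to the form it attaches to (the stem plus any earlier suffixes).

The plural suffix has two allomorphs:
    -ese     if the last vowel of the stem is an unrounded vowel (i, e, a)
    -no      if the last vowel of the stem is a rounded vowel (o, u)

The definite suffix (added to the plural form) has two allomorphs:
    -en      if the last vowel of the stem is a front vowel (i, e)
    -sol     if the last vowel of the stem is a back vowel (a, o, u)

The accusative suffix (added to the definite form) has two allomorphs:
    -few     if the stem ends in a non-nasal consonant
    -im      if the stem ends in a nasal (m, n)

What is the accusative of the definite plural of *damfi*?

*damfi* — last vowel /i/ (an unrounded vowel) → -ese → *damfiese*.
The plural form *damfiese*: last vowel = /e/, a front vowel → -en → *damfieseen*.
Since the final consonant of the definite form *damfieseen* is /n/ (a nasal), it takes -im, giving *damfieseenim*.

damfieseenim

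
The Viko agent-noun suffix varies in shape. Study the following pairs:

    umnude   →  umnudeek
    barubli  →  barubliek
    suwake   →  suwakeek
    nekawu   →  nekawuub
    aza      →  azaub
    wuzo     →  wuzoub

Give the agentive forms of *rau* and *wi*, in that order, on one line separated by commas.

The suffix is conditioned by the last vowel: -ek when the last vowel of the stem is a front vowel (*umnude*, *barubli*, *suwake*); -ub when the last vowel of the stem is a back vowel (*nekawu*, *aza*, *wuzo*).
The last vowel of *rau* is /u/, which is a back vowel, so the suffix is -ub, giving *rauub*.
*wi* — last vowel /i/ (a front vowel) → -ek → *wiek*.

rauub, wiek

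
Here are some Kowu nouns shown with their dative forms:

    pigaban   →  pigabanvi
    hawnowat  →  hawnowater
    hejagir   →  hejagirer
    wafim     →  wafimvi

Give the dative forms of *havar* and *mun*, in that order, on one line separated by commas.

havarer, munvi

The suffix is conditioned by the final consonant: -vi when the stem ends in a nasal (*pigaban*, *wafim*); -er when the stem ends in a non-nasal consonant (*hawnowat*, *hejagir*).
*havar*: final consonant = /r/, non-nasal → -er → *havarer*.
The final consonant of *mun* is /n/, which is a nasal, so the suffix is -vi, giving *munvi*.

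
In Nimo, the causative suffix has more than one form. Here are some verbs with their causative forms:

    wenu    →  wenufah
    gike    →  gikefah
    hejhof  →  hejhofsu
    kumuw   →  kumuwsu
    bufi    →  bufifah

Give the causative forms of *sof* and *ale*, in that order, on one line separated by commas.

sofsu, alefah

The suffix is conditioned by the final sound: -su when the stem ends in a consonant (*hejhof*, *kumuw*); -fah when the stem ends in a vowel (*wenu*, *gike*, *bufi*).
*sof*: final sound = /f/, a consonant → -su → *sofsu*.
Since the final sound of *ale* is /e/ (a vowel), it takes -fah, giving *alefah*.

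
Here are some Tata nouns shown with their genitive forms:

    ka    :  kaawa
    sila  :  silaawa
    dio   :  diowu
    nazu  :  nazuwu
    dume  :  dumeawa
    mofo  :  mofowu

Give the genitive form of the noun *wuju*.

wujuwu

The pattern is rounding harmony: -wu when the last vowel of the stem is a rounded vowel (*dio*, *nazu*, *mofo*); -awa when the last vowel of the stem is an unrounded vowel (*ka*, *sila*, *dume*).
The last vowel of *wuju* is /u/, which is a rounded vowel, so the suffix is -wu, giving *wujuwu*.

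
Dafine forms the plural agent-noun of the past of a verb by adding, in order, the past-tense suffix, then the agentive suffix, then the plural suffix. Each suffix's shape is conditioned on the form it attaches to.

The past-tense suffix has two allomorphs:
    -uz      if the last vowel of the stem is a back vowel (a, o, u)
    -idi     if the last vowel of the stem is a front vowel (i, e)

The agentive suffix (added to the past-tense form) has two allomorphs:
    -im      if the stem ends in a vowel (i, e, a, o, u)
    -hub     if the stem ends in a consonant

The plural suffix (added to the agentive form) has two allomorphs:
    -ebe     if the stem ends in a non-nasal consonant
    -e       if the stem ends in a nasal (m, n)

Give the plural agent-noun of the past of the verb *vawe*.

vaweidiime

*vawe* — last vowel /e/ (a front vowel) → -idi → *vaweidi*.
The past-tense form *vaweidi*: final sound = /i/, a vowel → -im → *vaweidiim*.
The final consonant of the agentive form *vaweidiim* is /m/, which is a nasal, so the plural suffix is -e, giving *vaweidiime*.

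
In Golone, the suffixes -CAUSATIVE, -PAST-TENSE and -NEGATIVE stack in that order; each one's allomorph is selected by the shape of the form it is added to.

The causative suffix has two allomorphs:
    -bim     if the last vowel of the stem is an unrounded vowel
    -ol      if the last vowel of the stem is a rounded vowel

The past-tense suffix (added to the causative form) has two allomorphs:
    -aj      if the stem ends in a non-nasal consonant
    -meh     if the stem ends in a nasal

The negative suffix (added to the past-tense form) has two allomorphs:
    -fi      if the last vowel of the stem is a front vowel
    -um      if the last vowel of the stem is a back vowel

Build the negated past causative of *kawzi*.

The last vowel of *kawzi* is /i/, which is an unrounded vowel, so the causative suffix is -bim, giving *kawzibim*.
The causative form *kawzibim*: final consonant = /m/, a nasal → -meh → *kawzibimmeh*.
The past-tense form *kawzibimmeh* — last vowel /e/ (a front vowel) → -fi → *kawzibimmehfi*.

kawzibimmehfi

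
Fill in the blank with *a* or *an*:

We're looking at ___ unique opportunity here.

The indefinite article is chosen by the initial *sound* of the following word, not its spelling.
*unique* begins with the sound /juː/ (u pronounced /juː/) — a consonant sound.
So the article is *a*: We're looking at a unique opportunity here.

a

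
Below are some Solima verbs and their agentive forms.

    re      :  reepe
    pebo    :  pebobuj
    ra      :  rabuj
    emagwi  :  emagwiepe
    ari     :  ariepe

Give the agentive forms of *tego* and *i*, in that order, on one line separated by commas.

tegobuj, iepe

The alternation tracks the last vowel of the stem — -epe when the last vowel of the stem is a front vowel (*re*, *emagwi*, *ari*); -buj when the last vowel of the stem is a back vowel (*pebo*, *ra*).
The last vowel of *tego* is /o/, which is a back vowel, so the suffix is -buj, giving *tegobuj*.
Since the last vowel of *i* is /i/ (a front vowel), it takes -epe, giving *iepe*.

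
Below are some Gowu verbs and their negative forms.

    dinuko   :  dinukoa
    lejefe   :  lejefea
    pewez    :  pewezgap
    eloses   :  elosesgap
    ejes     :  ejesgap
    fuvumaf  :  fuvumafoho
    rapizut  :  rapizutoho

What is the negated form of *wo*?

The pattern is sibilance of the final sound: -gap when the stem ends in a sibilant (*pewez*, *eloses*, *ejes*); -oho when the stem ends in a non-sibilant consonant (*fuvumaf*, *rapizut*); -a when the stem ends in a vowel (*dinuko*, *lejefe*).
Since the final sound of *wo* is /o/ (a vowel), it takes -a, giving *woa*.

woa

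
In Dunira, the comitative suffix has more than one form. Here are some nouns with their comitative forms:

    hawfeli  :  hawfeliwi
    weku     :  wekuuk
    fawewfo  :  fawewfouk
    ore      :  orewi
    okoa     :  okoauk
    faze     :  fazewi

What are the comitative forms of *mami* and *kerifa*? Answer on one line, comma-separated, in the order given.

mamiwi, kerifauk

Looking at the last vowel of each stem: -wi when the last vowel of the stem is a front vowel (*hawfeli*, *ore*, *faze*); -uk when the last vowel of the stem is a back vowel (*weku*, *fawewfo*, *okoa*).
*mami*: last vowel = /i/, a front vowel → -wi → *mamiwi*.
Since the last vowel of *kerifa* is /a/ (a back vowel), it takes -uk, giving *kerifauk*.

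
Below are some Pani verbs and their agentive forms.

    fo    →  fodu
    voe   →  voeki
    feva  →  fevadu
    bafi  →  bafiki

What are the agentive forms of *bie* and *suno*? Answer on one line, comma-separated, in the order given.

The suffix is conditioned by the last vowel: -ki when the last vowel of the stem is a front vowel (*voe*, *bafi*); -du when the last vowel of the stem is a back vowel (*fo*, *feva*).
Since the last vowel of *bie* is /e/ (a front vowel), it takes -ki, giving *bieki*.
The last vowel of *suno* is /o/, which is a back vowel, so the suffix is -du, giving *sunodu*.

bieki, sunodu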